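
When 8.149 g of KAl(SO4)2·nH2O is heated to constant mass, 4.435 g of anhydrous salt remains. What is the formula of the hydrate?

KAl(SO4)2·12H2O

Mass of water lost = 8.149 − 4.435 = 3.714 g → 3.714 / 18.02 = 0.2061 mol H2O
Molar mass of KAl(SO4)2 = 258.22 g/mol → mol KAl(SO4)2 = 4.435 / 258.22 = 0.01718
n = 0.2061 / 0.01718 = 12.00 ≈ 12 → KAl(SO4)2·12H2O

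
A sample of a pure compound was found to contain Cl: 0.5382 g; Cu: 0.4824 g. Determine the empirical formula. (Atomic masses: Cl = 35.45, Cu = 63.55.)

Moles — Cl: 0.5382 / 35.45 = 0.01518 mol; Cu: 0.4824 / 63.55 = 0.007591 mol
Ratios (÷ 0.007591): Cl 2.000, Cu 1.000
→ Cl2Cu

Cl2Cu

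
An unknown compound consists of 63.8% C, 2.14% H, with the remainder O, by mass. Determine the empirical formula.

Assume 100 g: 63.8 g C, 2.14 g H, 34.06 g O.
n(C) = 63.8/12.01 = 5.312, n(H) = 2.14/1.008 = 2.123, n(O) = 34.06/16.00 = 2.129
Divide by the smallest (2.123 mol H): C 2.502, H 1.000, O 1.003
Scaling by 2: C 5.00, H 2.00, O 2.01 → C5H2O2

C5H2O2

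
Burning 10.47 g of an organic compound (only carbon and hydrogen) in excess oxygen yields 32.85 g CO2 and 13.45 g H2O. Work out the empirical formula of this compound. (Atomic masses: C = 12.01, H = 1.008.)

mol C = 32.85 / 44.01 = 0.7464; mass C = 0.7464 × 12.01 = 8.965 g
mol H = 2 × (13.45 / 18.02) = 1.493; mass H = 1.493 × 1.008 = 1.505 g
Ratios (÷ 0.7464): C 1.000, H 2.000
→ CH2

CH2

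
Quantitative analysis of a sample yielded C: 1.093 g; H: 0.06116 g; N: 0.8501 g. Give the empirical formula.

Moles — C: 1.093 / 12.01 = 0.09101 mol; H: 0.06116 / 1.008 = 0.06067 mol; N: 0.8501 / 14.01 = 0.06068 mol
Smallest is H at 0.06067 mol; normalising gives C 1.500, H 1.000, N 1.000
Multiply by 2: C 3.00, H 2.00, N 2.00 → C3H2N2

C3H2N2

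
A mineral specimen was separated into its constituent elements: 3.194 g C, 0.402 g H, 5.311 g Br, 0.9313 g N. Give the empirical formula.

n(C) = 3.194/12.01 = 0.2659, n(H) = 0.402/1.008 = 0.3988, n(Br) = 5.311/79.90 = 0.06647, n(N) = 0.9313/14.01 = 0.06647
Divide by the smallest (0.06647 mol Br): C 4.001, H 6.000, Br 1.000, N 1.000
Ratio ≈ 4:6:1:1, so the empirical formula is C4H6BrN

C4H6BrN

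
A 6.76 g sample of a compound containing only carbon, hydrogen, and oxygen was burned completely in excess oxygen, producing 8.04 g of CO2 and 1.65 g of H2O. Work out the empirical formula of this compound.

mol C = 8.04 / 44.01 = 0.1827; mass C = 0.1827 × 12.01 = 2.194 g
mol H = 2 × (1.65 / 18.02) = 0.1831; mass H = 0.1831 × 1.008 = 0.1846 g
mass O = 6.76 − (2.379) = 4.381 g → mol O = 0.2738
Smallest is C at 0.1827 mol; normalising gives C 1.000, H 1.002, O 1.499
Scaling by 2: C 2.00, H 2.00, O 3.00 → C2H2O3

C2H2O3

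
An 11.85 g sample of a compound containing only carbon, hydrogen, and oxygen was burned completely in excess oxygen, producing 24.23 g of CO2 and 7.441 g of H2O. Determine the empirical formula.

mol C = 24.23 / 44.01 = 0.5506; mass C = 0.5506 × 12.01 = 6.612 g
mol H = 2 × (7.441 / 18.02) = 0.8259; mass H = 0.8259 × 1.008 = 0.8325 g
mass O = 11.85 − (7.445) = 4.405 g → mol O = 0.2753
Divide by the smallest (0.2753 mol O): C 2.000, H 2.999, O 1.000
→ C2H3O

C2H3O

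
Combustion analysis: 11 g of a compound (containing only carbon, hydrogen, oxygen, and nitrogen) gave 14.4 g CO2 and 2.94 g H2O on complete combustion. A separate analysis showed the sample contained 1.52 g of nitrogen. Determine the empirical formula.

C3H3NO3

mol C = 14.4 / 44.01 = 0.3272; mass C = 0.3272 × 12.01 = 3.930 g
mol H = 2 × (2.94 / 18.02) = 0.3263; mass H = 0.3263 × 1.008 = 0.3289 g
mol N = 1.52 / 14.01 = 0.1085
mass O = 11 − (5.779) = 5.221 g → mol O = 0.3263
Divide by the smallest (0.1085 mol N): C 3.016, H 3.008, N 1.000, O 3.008
→ C3H3NO3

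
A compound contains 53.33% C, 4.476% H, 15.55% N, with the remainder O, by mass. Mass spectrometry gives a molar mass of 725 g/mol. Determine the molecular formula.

C32H32N8O12

Assume 100 g: 53.33 g C, 4.476 g H, 15.55 g N, 26.644 g O.
Moles — C: 53.33 / 12.01 = 4.44 mol; H: 4.476 / 1.008 = 4.44 mol; N: 15.55 / 14.01 = 1.11 mol; O: 26.644 / 16.00 = 1.665 mol
Divide by the smallest (1.11 mol N): C 4.001, H 4.001, N 1.000, O 1.500
×2: C 8.00, H 8.00, N 2.00, O 3.00 → C8H8N2O3
Empirical-formula mass = 180.16 g/mol
n = 725 / 180.16 = 4.02 ≈ 4
Molecular formula = (C8H8N2O3)×4 = C32H32N8O12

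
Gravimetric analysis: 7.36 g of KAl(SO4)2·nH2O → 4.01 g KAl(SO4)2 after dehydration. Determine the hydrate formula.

Mass of water lost = 7.36 − 4.01 = 3.35 g → 3.35 / 18.02 = 0.1859 mol H2O
Molar mass of KAl(SO4)2 = 258.22 g/mol → mol KAl(SO4)2 = 4.01 / 258.22 = 0.01553
n = 0.1859 / 0.01553 = 11.97 ≈ 12 → KAl(SO4)2·12H2O

KAl(SO4)2·12H2O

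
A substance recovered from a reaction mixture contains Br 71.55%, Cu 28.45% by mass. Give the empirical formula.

Br2Cu

Assume 100 g: 71.55 g Br, 28.45 g Cu.
Moles — Br: 71.55 / 79.90 = 0.8955 mol; Cu: 28.45 / 63.55 = 0.4477 mol
Divide by the smallest (0.4477 mol Cu): Br 2.000, Cu 1.000
Ratio ≈ 2:1, so the empirical formula is Br2Cu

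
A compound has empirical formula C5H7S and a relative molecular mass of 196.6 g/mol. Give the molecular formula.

C10H14S2

Empirical-formula mass = 99.18 g/mol
n = 196.6 / 99.18 = 1.98 ≈ 2
Molecular formula = (C5H7S)2 = C10H14S2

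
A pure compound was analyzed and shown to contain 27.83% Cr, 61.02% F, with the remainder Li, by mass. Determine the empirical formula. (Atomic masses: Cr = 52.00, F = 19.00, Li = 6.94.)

Assume 100 g: 27.83 g Cr, 61.02 g F, 11.15 g Li.
Cr: 27.83 g ÷ 52.00 g/mol = 0.5352 mol
F: 61.02 g ÷ 19.00 g/mol = 3.212 mol
Li: 11.15 g ÷ 6.94 g/mol = 1.607 mol
Divide by the smallest (0.5352 mol Cr): Cr 1.000, F 6.001, Li 3.002
≈ 1:6:3 → CrF6Li3

CrF6Li3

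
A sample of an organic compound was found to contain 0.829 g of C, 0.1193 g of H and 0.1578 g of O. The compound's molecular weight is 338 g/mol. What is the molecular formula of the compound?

C21H36O3

Moles — C: 0.829 / 12.01 = 0.06903 mol; H: 0.1193 / 1.008 = 0.1184 mol; O: 0.1578 / 16.00 = 0.009862 mol
Ratios (÷ 0.009862): C 6.999, H 12.000, O 1.000
Ratio ≈ 7:12:1, so the empirical formula is C7H12O
Empirical-formula mass = 112.17 g/mol
n = 338 / 112.17 = 3.01 ≈ 3
Molecular formula = (C7H12O)×3 = C21H36O3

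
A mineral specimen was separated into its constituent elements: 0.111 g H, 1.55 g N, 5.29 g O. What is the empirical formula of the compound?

HNO3

Moles — H: 0.111 / 1.008 = 0.1101 mol; N: 1.55 / 14.01 = 0.1106 mol; O: 5.29 / 16.00 = 0.3306 mol
Smallest is H at 0.1101 mol; normalising gives H 1.000, N 1.005, O 3.002
→ HNO3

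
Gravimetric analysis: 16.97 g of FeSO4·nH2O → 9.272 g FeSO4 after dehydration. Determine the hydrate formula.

Mass of water lost = 16.97 − 9.272 = 7.698 g → 7.698 / 18.02 = 0.4272 mol H2O
Molar mass of FeSO4 = 151.92 g/mol → mol FeSO4 = 9.272 / 151.92 = 0.06103
n = 0.4272 / 0.06103 = 7.00 ≈ 7 → FeSO4·7H2O

FeSO4·7H2O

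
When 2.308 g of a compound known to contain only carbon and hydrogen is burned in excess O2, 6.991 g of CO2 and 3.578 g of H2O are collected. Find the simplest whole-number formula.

mol C = 6.991 / 44.01 = 0.1589; mass C = 0.1589 × 12.01 = 1.908 g
mol H = 2 × (3.578 / 18.02) = 0.3971; mass H = 0.3971 × 1.008 = 0.4003 g
Ratios (÷ 0.1589): C 1.000, H 2.500
×2: C 2.00, H 5.00 → C2H5

C2H5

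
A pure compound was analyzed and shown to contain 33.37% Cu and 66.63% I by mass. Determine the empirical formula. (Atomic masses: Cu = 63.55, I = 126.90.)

Assume 100 g: 33.37 g Cu, 66.63 g I.
n(Cu) = 33.37/63.55 = 0.5251, n(I) = 66.63/126.90 = 0.5251
Divide by the smallest (0.5251 mol I): Cu 1.000, I 1.000
Ratio ≈ 1:1, so the empirical formula is CuI

CuI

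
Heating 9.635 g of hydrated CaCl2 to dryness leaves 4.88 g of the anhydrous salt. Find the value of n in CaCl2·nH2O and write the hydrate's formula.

Mass of water lost = 9.635 − 4.88 = 4.755 g → 4.755 / 18.02 = 0.2639 mol H2O
Molar mass of CaCl2 = 110.98 g/mol → mol CaCl2 = 4.88 / 110.98 = 0.04397
n = 0.2639 / 0.04397 = 6.00 ≈ 6 → CaCl2·6H2O

CaCl2·6H2O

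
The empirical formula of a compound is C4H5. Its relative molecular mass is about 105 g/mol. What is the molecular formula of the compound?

Empirical-formula mass = 53.08 g/mol
n = 105 / 53.08 = 1.98 ≈ 2
Molecular formula = (C4H5)2 = C8H10

C8H10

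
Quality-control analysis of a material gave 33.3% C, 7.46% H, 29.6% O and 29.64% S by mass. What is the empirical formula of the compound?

C3H8O2S

Assume 100 g: 33.3 g C, 7.46 g H, 29.6 g O, 29.64 g S.
Moles — C: 33.3 / 12.01 = 2.773 mol; H: 7.46 / 1.008 = 7.401 mol; O: 29.6 / 16.00 = 1.85 mol; S: 29.64 / 32.07 = 0.9242 mol
Ratios (÷ 0.9242): C 3.000, H 8.008, O 2.002, S 1.000
Ratio ≈ 3:8:2:1, so the empirical formula is C3H8O2S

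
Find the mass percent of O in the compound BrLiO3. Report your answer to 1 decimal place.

35.6%

Molar mass = 1(79.90) + 1(6.94) + 3(16.00) = 134.840 g/mol
Mass of O per mole = 3 × 16.00 = 48.000 g
% O = 48.000 / 134.840 × 100 = 35.6%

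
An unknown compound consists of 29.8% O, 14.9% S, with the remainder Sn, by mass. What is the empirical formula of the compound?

Assume 100 g: 29.8 g O, 14.9 g S, 55.3 g Sn.
n(O) = 29.8/16.00 = 1.863, n(S) = 14.9/32.07 = 0.4646, n(Sn) = 55.3/118.71 = 0.4658
Ratios (÷ 0.4646): O 4.009, S 1.000, Sn 1.003
Ratio ≈ 4:1:1, so the empirical formula is O4SSn

O4SSn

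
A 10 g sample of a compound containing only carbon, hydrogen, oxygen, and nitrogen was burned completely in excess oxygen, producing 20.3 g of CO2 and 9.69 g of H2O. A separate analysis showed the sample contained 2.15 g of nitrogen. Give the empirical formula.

C6H14N2O

mol C = 20.3 / 44.01 = 0.4613; mass C = 0.4613 × 12.01 = 5.540 g
mol H = 2 × (9.69 / 18.02) = 1.075; mass H = 1.075 × 1.008 = 1.084 g
mol N = 2.15 / 14.01 = 0.1535
mass O = 10 − (8.774) = 1.226 g → mol O = 0.07664
Ratios (÷ 0.07664): C 6.019, H 14.033, N 2.002, O 1.000
≈ 6:14:2:1 → C6H14N2O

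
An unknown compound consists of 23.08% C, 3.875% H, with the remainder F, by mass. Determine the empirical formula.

Assume 100 g: 23.08 g C, 3.875 g H, 73.045 g F.
n(C) = 23.08/12.01 = 1.922, n(H) = 3.875/1.008 = 3.844, n(F) = 73.045/19.00 = 3.844
Ratios (÷ 1.922): C 1.000, H 2.000, F 2.001
≈ 1:2:2 → CH2F2

CH2F2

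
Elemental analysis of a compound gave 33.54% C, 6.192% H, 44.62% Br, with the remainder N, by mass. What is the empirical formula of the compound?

C5H11BrN2

Assume 100 g: 33.54 g C, 6.192 g H, 44.62 g Br, 15.648 g N.
Moles — C: 33.54 / 12.01 = 2.793 mol; H: 6.192 / 1.008 = 6.143 mol; Br: 44.62 / 79.90 = 0.5584 mol; N: 15.648 / 14.01 = 1.117 mol
Divide by the smallest (0.5584 mol Br): C 5.001, H 11.000, Br 1.000, N 2.000
≈ 5:11:1:2 → C5H11BrN2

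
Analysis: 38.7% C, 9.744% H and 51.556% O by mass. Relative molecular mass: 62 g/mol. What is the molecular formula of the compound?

Assume 100 g: 38.7 g C, 9.744 g H, 51.556 g O.
n(C) = 38.7/12.01 = 3.222, n(H) = 9.744/1.008 = 9.667, n(O) = 51.556/16.00 = 3.222
Smallest is O at 3.222 mol; normalising gives C 1.000, H 3.000, O 1.000
→ CH3O
Empirical-formula mass = 31.03 g/mol
n = 62 / 31.03 = 2.00 ≈ 2
Molecular formula = (CH3O)×2 = C2H6O2

C2H6O2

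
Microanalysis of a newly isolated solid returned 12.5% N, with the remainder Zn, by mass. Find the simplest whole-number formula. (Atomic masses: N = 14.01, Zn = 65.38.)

Assume 100 g: 12.5 g N, 87.5 g Zn.
Moles — N: 12.5 / 14.01 = 0.8922 mol; Zn: 87.5 / 65.38 = 1.338 mol
Divide by the smallest (0.8922 mol N): N 1.000, Zn 1.500
Multiply by 2: N 2.00, Zn 3.00 → N2Zn3

N2Zn3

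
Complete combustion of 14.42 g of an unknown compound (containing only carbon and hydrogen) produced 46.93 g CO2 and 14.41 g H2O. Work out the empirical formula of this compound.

C2H3

mol C = 46.93 / 44.01 = 1.066; mass C = 1.066 × 12.01 = 12.81 g
mol H = 2 × (14.41 / 18.02) = 1.599; mass H = 1.599 × 1.008 = 1.612 g
Divide by the smallest (1.066 mol C): C 1.000, H 1.500
Multiply by 2: C 2.00, H 3.00 → C2H3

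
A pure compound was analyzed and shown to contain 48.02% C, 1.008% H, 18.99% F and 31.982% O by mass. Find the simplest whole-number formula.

C4HFO2

Assume 100 g: 48.02 g C, 1.008 g H, 18.99 g F, 31.982 g O.
n(C) = 48.02/12.01 = 3.998, n(H) = 1.008/1.008 = 1, n(F) = 18.99/19.00 = 0.9995, n(O) = 31.982/16.00 = 1.999
Ratios (÷ 0.9995): C 4.000, H 1.001, F 1.000, O 2.000
≈ 4:1:1:2 → C4HFO2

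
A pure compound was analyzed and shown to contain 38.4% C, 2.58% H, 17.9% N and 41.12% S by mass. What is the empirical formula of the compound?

C5H4N2S2

Assume 100 g: 38.4 g C, 2.58 g H, 17.9 g N, 41.12 g S.
n(C) = 38.4/12.01 = 3.197, n(H) = 2.58/1.008 = 2.56, n(N) = 17.9/14.01 = 1.278, n(S) = 41.12/32.07 = 1.282
Ratios (÷ 1.278): C 2.502, H 2.003, N 1.000, S 1.004
Scaling by 2: C 5.00, H 4.01, N 2.00, S 2.01 → C5H4N2S2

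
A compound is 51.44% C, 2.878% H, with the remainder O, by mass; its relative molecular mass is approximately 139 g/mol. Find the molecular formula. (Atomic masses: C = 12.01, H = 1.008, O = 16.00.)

C6H4O4

Assume 100 g: 51.44 g C, 2.878 g H, 45.682 g O.
n(C) = 51.44/12.01 = 4.283, n(H) = 2.878/1.008 = 2.855, n(O) = 45.682/16.00 = 2.855
Divide by the smallest (2.855 mol O): C 1.500, H 1.000, O 1.000
Scaling by 2: C 3.00, H 2.00, O 2.00 → C3H2O2
Empirical-formula mass = 70.05 g/mol
n = 139 / 70.05 = 1.98 ≈ 2
Molecular formula = (C3H2O2)×2 = C6H4O4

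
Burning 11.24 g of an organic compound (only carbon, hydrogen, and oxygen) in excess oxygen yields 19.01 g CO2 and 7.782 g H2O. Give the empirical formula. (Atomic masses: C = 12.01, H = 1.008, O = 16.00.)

mol C = 19.01 / 44.01 = 0.4319; mass C = 0.4319 × 12.01 = 5.188 g
mol H = 2 × (7.782 / 18.02) = 0.8637; mass H = 0.8637 × 1.008 = 0.8706 g
mass O = 11.24 − (6.058) = 5.182 g → mol O = 0.3239
Divide by the smallest (0.3239 mol O): C 1.334, H 2.667, O 1.000
Multiply by 3: C 4.00, H 8.00, O 3.00 → C4H8O3

C4H8O3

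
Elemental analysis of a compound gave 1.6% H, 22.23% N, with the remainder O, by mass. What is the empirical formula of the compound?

Assume 100 g: 1.6 g H, 22.23 g N, 76.17 g O.
n(H) = 1.6/1.008 = 1.587, n(N) = 22.23/14.01 = 1.587, n(O) = 76.17/16.00 = 4.761
Smallest is N at 1.587 mol; normalising gives H 1.000, N 1.000, O 3.000
≈ 1:1:3 → HNO3

HNO3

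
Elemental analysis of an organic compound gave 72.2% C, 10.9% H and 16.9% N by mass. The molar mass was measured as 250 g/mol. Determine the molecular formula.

C15H27N3

Assume 100 g: 72.2 g C, 10.9 g H, 16.9 g N.
n(C) = 72.2/12.01 = 6.012, n(H) = 10.9/1.008 = 10.81, n(N) = 16.9/14.01 = 1.206
Ratios (÷ 1.206): C 4.984, H 8.964, N 1.000
→ C5H9N
Empirical-formula mass = 83.13 g/mol
n = 250 / 83.13 = 3.01 ≈ 3
Molecular formula = (C5H9N)×3 = C15H27N3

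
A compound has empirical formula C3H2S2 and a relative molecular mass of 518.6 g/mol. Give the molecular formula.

C15H10S10

Empirical-formula mass = 102.19 g/mol
n = 518.6 / 102.19 = 5.08 ≈ 5
Molecular formula = (C3H2S2)5 = C15H10S10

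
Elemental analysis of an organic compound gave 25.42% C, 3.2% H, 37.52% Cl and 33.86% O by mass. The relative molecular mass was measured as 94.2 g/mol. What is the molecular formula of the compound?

Assume 100 g: 25.42 g C, 3.2 g H, 37.52 g Cl, 33.86 g O.
n(C) = 25.42/12.01 = 2.117, n(H) = 3.2/1.008 = 3.175, n(Cl) = 37.52/35.45 = 1.058, n(O) = 33.86/16.00 = 2.116
Ratios (÷ 1.058): C 2.000, H 2.999, Cl 1.000, O 1.999
Ratio ≈ 2:3:1:2, so the empirical formula is C2H3ClO2
Empirical-formula mass = 94.49 g/mol
n = 94.2 / 94.49 = 1.00 ≈ 1
Molecular formula = empirical formula = C2H3ClO2

C2H3ClO2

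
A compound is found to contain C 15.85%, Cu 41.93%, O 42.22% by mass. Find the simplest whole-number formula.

Assume 100 g: 15.85 g C, 41.93 g Cu, 42.22 g O.
Moles — C: 15.85 / 12.01 = 1.32 mol; Cu: 41.93 / 63.55 = 0.6598 mol; O: 42.22 / 16.00 = 2.639 mol
Ratios (÷ 0.6598): C 2.000, Cu 1.000, O 3.999
≈ 2:1:4 → C2CuO4

C2CuO4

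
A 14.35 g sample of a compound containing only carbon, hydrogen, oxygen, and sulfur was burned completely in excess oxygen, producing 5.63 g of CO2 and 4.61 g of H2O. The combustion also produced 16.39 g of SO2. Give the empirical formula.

CH4O2S2

mol C = 5.63 / 44.01 = 0.1279; mass C = 0.1279 × 12.01 = 1.536 g
mol H = 2 × (4.61 / 18.02) = 0.5117; mass H = 0.5117 × 1.008 = 0.5157 g
mol S = 16.39 / 64.07 = 0.2558; mass S = 8.204 g
mass O = 14.35 − (10.26) = 4.094 g → mol O = 0.2559
Smallest is C at 0.1279 mol; normalising gives C 1.000, H 4.000, O 2.000, S 2.000
Ratio ≈ 1:4:2:2, so the empirical formula is CH4O2S2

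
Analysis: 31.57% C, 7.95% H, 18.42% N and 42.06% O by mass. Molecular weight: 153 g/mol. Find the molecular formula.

Assume 100 g: 31.57 g C, 7.95 g H, 18.42 g N, 42.06 g O.
C: 31.57 g ÷ 12.01 g/mol = 2.629 mol
H: 7.95 g ÷ 1.008 g/mol = 7.887 mol
N: 18.42 g ÷ 14.01 g/mol = 1.315 mol
O: 42.06 g ÷ 16.00 g/mol = 2.629 mol
Divide by the smallest (1.315 mol N): C 1.999, H 5.999, N 1.000, O 1.999
Ratio ≈ 2:6:1:2, so the empirical formula is C2H6NO2
Empirical-formula mass = 76.08 g/mol
n = 153 / 76.08 = 2.01 ≈ 2
Molecular formula = (C2H6NO2)×2 = C4H12N2O4

C4H12N2O4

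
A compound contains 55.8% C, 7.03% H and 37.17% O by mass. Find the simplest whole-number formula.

C2H3O

Assume 100 g: 55.8 g C, 7.03 g H, 37.17 g O.
n(C) = 55.8/12.01 = 4.646, n(H) = 7.03/1.008 = 6.974, n(O) = 37.17/16.00 = 2.323
Ratios (÷ 2.323): C 2.000, H 3.002, O 1.000
≈ 2:3:1 → C2H3O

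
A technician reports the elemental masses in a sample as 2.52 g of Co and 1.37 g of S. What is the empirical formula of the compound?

CoS

n(Co) = 2.52/58.93 = 0.04276, n(S) = 1.37/32.07 = 0.04272
Divide by the smallest (0.04272 mol S): Co 1.001, S 1.000
≈ 1:1 → CoS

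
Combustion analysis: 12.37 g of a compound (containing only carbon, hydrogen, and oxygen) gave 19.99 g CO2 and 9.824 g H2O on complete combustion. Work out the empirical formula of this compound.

C5H12O4

mol C = 19.99 / 44.01 = 0.4542; mass C = 0.4542 × 12.01 = 5.455 g
mol H = 2 × (9.824 / 18.02) = 1.090; mass H = 1.090 × 1.008 = 1.099 g
mass O = 12.37 − (6.554) = 5.816 g → mol O = 0.3635
Divide by the smallest (0.3635 mol O): C 1.250, H 3.000, O 1.000
×4: C 5.00, H 12.00, O 4.00 → C5H12O4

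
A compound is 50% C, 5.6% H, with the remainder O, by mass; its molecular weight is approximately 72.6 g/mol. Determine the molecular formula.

C3H4O2

Assume 100 g: 50 g C, 5.6 g H, 44.4 g O.
n(C) = 50/12.01 = 4.163, n(H) = 5.6/1.008 = 5.556, n(O) = 44.4/16.00 = 2.775
Smallest is O at 2.775 mol; normalising gives C 1.500, H 2.002, O 1.000
Scaling by 2: C 3.00, H 4.00, O 2.00 → C3H4O2
Empirical-formula mass = 72.06 g/mol
n = 72.6 / 72.06 = 1.01 ≈ 1
Molecular formula = empirical formula = C3H4O2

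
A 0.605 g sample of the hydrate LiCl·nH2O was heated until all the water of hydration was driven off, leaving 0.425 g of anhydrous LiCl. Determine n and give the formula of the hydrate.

LiCl·H2O

Mass of water lost = 0.605 − 0.425 = 0.18 g → 0.18 / 18.02 = 0.009989 mol H2O
Molar mass of LiCl = 42.39 g/mol → mol LiCl = 0.425 / 42.39 = 0.01003
n = 0.009989 / 0.01003 = 1.00 ≈ 1 → LiCl·H2O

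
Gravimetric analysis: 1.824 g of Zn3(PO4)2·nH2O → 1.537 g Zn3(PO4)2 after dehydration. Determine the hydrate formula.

Mass of water lost = 1.824 − 1.537 = 0.287 g → 0.287 / 18.02 = 0.01593 mol H2O
Molar mass of Zn3(PO4)2 = 386.08 g/mol → mol Zn3(PO4)2 = 1.537 / 386.08 = 0.003981
n = 0.01593 / 0.003981 = 4.00 ≈ 4 → Zn3(PO4)2·4H2O

Zn3(PO4)2·4H2O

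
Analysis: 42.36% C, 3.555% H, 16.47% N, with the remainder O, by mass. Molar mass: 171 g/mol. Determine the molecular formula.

C6H6N2O4

Assume 100 g: 42.36 g C, 3.555 g H, 16.47 g N, 37.615 g O.
C: 42.36 g ÷ 12.01 g/mol = 3.527 mol
H: 3.555 g ÷ 1.008 g/mol = 3.527 mol
N: 16.47 g ÷ 14.01 g/mol = 1.176 mol
O: 37.615 g ÷ 16.00 g/mol = 2.351 mol
Smallest is N at 1.176 mol; normalising gives C 3.000, H 3.000, N 1.000, O 2.000
≈ 3:3:1:2 → C3H3NO2
Empirical-formula mass = 85.06 g/mol
n = 171 / 85.06 = 2.01 ≈ 2
Molecular formula = (C3H3NO2)×2 = C6H6N2O4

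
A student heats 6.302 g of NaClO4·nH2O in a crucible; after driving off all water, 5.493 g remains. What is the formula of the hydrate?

NaClO4·H2O

Mass of water lost = 6.302 − 5.493 = 0.809 g → 0.809 / 18.02 = 0.04489 mol H2O
Molar mass of NaClO4 = 122.44 g/mol → mol NaClO4 = 5.493 / 122.44 = 0.04486
n = 0.04489 / 0.04486 = 1.00 ≈ 1 → NaClO4·H2O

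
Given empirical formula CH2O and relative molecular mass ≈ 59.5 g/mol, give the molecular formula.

Empirical-formula mass = 30.03 g/mol
n = 59.5 / 30.03 = 1.98 ≈ 2
Molecular formula = (CH2O)2 = C2H4O2

C2H4O2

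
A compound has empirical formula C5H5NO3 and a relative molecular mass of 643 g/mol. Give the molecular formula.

Empirical-formula mass = 127.10 g/mol
n = 643 / 127.10 = 5.06 ≈ 5
Molecular formula = (C5H5NO3)5 = C25H25N5O15

C25H25N5O15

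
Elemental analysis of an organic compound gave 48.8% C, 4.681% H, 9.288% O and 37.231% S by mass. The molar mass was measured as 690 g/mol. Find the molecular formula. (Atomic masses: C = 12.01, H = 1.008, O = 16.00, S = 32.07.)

Assume 100 g: 48.8 g C, 4.681 g H, 9.288 g O, 37.231 g S.
C: 48.8 g ÷ 12.01 g/mol = 4.063 mol
H: 4.681 g ÷ 1.008 g/mol = 4.644 mol
O: 9.288 g ÷ 16.00 g/mol = 0.5805 mol
S: 37.231 g ÷ 32.07 g/mol = 1.161 mol
Smallest is O at 0.5805 mol; normalising gives C 7.000, H 8.000, O 1.000, S 2.000
Ratio ≈ 7:8:1:2, so the empirical formula is C7H8OS2
Empirical-formula mass = 172.27 g/mol
n = 690 / 172.27 = 4.01 ≈ 4
Molecular formula = (C7H8OS2)×4 = C28H32O4S8

C28H32O4S8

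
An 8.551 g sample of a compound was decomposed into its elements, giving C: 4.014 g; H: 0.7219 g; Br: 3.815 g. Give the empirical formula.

C: 4.014 g ÷ 12.01 g/mol = 0.3342 mol
H: 0.7219 g ÷ 1.008 g/mol = 0.7162 mol
Br: 3.815 g ÷ 79.90 g/mol = 0.04775 mol
Divide by the smallest (0.04775 mol Br): C 7.000, H 14.999, Br 1.000
Ratio ≈ 7:15:1, so the empirical formula is C7H15Br

C7H15Br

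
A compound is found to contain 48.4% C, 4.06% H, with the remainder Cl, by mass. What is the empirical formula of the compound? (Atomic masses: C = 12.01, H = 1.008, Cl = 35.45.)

C3H3Cl

Assume 100 g: 48.4 g C, 4.06 g H, 47.54 g Cl.
C: 48.4 g ÷ 12.01 g/mol = 4.03 mol
H: 4.06 g ÷ 1.008 g/mol = 4.028 mol
Cl: 47.54 g ÷ 35.45 g/mol = 1.341 mol
Smallest is Cl at 1.341 mol; normalising gives C 3.005, H 3.003, Cl 1.000
Ratio ≈ 3:3:1, so the empirical formula is C3H3Cl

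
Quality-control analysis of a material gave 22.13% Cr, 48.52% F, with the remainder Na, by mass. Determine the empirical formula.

CrF6Na3

Assume 100 g: 22.13 g Cr, 48.52 g F, 29.35 g Na.
n(Cr) = 22.13/52.00 = 0.4256, n(F) = 48.52/19.00 = 2.554, n(Na) = 29.35/22.99 = 1.277
Smallest is Cr at 0.4256 mol; normalising gives Cr 1.000, F 6.001, Na 3.000
→ CrF6Na3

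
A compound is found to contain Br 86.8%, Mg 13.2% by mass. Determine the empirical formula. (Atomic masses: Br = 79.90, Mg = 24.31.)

Br2Mg

Assume 100 g: 86.8 g Br, 13.2 g Mg.
n(Br) = 86.8/79.90 = 1.086, n(Mg) = 13.2/24.31 = 0.543
Divide by the smallest (0.543 mol Mg): Br 2.001, Mg 1.000
≈ 2:1 → Br2Mg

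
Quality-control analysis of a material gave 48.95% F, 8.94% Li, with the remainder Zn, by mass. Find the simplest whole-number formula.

F4Li2Zn

Assume 100 g: 48.95 g F, 8.94 g Li, 42.11 g Zn.
F: 48.95 g ÷ 19.00 g/mol = 2.576 mol
Li: 8.94 g ÷ 6.94 g/mol = 1.288 mol
Zn: 42.11 g ÷ 65.38 g/mol = 0.6441 mol
Divide by the smallest (0.6441 mol Zn): F 4.000, Li 2.000, Zn 1.000
Ratio ≈ 4:2:1, so the empirical formula is F4Li2Zn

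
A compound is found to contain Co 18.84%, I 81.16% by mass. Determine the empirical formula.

CoI2

Assume 100 g: 18.84 g Co, 81.16 g I.
n(Co) = 18.84/58.93 = 0.3197, n(I) = 81.16/126.90 = 0.6396
Divide by the smallest (0.3197 mol Co): Co 1.000, I 2.000
→ CoI2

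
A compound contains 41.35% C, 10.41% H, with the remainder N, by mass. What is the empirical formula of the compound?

CH3N

Assume 100 g: 41.35 g C, 10.41 g H, 48.24 g N.
C: 41.35 g ÷ 12.01 g/mol = 3.443 mol
H: 10.41 g ÷ 1.008 g/mol = 10.33 mol
N: 48.24 g ÷ 14.01 g/mol = 3.443 mol
Smallest is C at 3.443 mol; normalising gives C 1.000, H 3.000, N 1.000
→ CH3N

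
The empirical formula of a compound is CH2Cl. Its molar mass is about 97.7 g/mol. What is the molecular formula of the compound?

Empirical-formula mass = 49.48 g/mol
n = 97.7 / 49.48 = 1.97 ≈ 2
Molecular formula = (CH2Cl)2 = C2H4Cl2

C2H4Cl2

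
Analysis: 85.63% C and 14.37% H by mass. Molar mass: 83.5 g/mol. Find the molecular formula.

C6H12

Assume 100 g: 85.63 g C, 14.37 g H.
Moles — C: 85.63 / 12.01 = 7.13 mol; H: 14.37 / 1.008 = 14.26 mol
Ratios (÷ 7.13): C 1.000, H 1.999
→ CH2
Empirical-formula mass = 14.03 g/mol
n = 83.5 / 14.03 = 5.95 ≈ 6
Molecular formula = (CH2)×6 = C6H12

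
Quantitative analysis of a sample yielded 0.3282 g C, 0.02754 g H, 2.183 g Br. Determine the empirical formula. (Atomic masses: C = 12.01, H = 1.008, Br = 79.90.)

CHBr

Moles — C: 0.3282 / 12.01 = 0.02733 mol; H: 0.02754 / 1.008 = 0.02732 mol; Br: 2.183 / 79.90 = 0.02732 mol
Smallest is H at 0.02732 mol; normalising gives C 1.000, H 1.000, Br 1.000
≈ 1:1:1 → CHBr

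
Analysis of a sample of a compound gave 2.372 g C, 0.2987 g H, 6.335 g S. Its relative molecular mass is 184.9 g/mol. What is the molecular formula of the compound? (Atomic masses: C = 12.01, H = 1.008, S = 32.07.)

C4H6S4

C: 2.372 g ÷ 12.01 g/mol = 0.1975 mol
H: 0.2987 g ÷ 1.008 g/mol = 0.2963 mol
S: 6.335 g ÷ 32.07 g/mol = 0.1975 mol
Smallest is C at 0.1975 mol; normalising gives C 1.000, H 1.500, S 1.000
Scaling by 2: C 2.00, H 3.00, S 2.00 → C2H3S2
Empirical-formula mass = 91.18 g/mol
n = 184.9 / 91.18 = 2.03 ≈ 2
Molecular formula = (C2H3S2)×2 = C4H6S4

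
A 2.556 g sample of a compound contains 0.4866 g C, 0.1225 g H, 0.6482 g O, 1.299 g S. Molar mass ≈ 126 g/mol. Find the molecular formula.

n(C) = 0.4866/12.01 = 0.04052, n(H) = 0.1225/1.008 = 0.1215, n(O) = 0.6482/16.00 = 0.04051, n(S) = 1.299/32.07 = 0.04051
Ratios (÷ 0.04051): C 1.000, H 3.000, O 1.000, S 1.000
Ratio ≈ 1:3:1:1, so the empirical formula is CH3OS
Empirical-formula mass = 63.10 g/mol
n = 126 / 63.10 = 2.00 ≈ 2
Molecular formula = (CH3OS)×2 = C2H6O2S2

C2H6O2S2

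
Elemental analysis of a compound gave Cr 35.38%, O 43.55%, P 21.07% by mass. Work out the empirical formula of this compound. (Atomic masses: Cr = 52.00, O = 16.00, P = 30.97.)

CrO4P

Assume 100 g: 35.38 g Cr, 43.55 g O, 21.07 g P.
Moles — Cr: 35.38 / 52.00 = 0.6804 mol; O: 43.55 / 16.00 = 2.722 mol; P: 21.07 / 30.97 = 0.6803 mol
Divide by the smallest (0.6803 mol P): Cr 1.000, O 4.001, P 1.000
≈ 1:4:1 → CrO4P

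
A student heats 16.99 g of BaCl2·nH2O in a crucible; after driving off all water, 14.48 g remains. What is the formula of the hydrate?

Mass of water lost = 16.99 − 14.48 = 2.51 g → 2.51 / 18.02 = 0.1393 mol H2O
Molar mass of BaCl2 = 208.23 g/mol → mol BaCl2 = 14.48 / 208.23 = 0.06954
n = 0.1393 / 0.06954 = 2.00 ≈ 2 → BaCl2·2H2O

BaCl2·2H2O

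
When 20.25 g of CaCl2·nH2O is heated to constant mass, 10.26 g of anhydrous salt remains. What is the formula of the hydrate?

CaCl2·6H2O

Mass of water lost = 20.25 − 10.26 = 9.99 g → 9.99 / 18.02 = 0.5544 mol H2O
Molar mass of CaCl2 = 110.98 g/mol → mol CaCl2 = 10.26 / 110.98 = 0.09245
n = 0.5544 / 0.09245 = 6.00 ≈ 6 → CaCl2·6H2O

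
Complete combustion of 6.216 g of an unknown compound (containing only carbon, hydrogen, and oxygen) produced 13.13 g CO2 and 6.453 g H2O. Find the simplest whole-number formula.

mol C = 13.13 / 44.01 = 0.2983; mass C = 0.2983 × 12.01 = 3.583 g
mol H = 2 × (6.453 / 18.02) = 0.7162; mass H = 0.7162 × 1.008 = 0.7219 g
mass O = 6.216 − (4.305) = 1.911 g → mol O = 0.1194
Smallest is O at 0.1194 mol; normalising gives C 2.498, H 5.997, O 1.000
Multiply by 2: C 5.00, H 11.99, O 2.00 → C5H12O2

C5H12O2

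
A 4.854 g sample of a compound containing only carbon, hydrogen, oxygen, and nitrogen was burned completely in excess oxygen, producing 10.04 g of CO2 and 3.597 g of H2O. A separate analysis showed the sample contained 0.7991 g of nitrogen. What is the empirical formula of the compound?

mol C = 10.04 / 44.01 = 0.2281; mass C = 0.2281 × 12.01 = 2.740 g
mol H = 2 × (3.597 / 18.02) = 0.3992; mass H = 0.3992 × 1.008 = 0.4024 g
mol N = 0.7991 / 14.01 = 0.05704
mass O = 4.854 − (3.941) = 0.9126 g → mol O = 0.05704
Divide by the smallest (0.05704 mol N): C 4.000, H 6.999, N 1.000, O 1.000
≈ 4:7:1:1 → C4H7NO

C4H7NO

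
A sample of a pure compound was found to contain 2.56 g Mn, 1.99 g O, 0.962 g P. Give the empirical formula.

n(Mn) = 2.56/54.94 = 0.0466, n(O) = 1.99/16.00 = 0.1244, n(P) = 0.962/30.97 = 0.03106
Ratios (÷ 0.03106): Mn 1.500, O 4.004, P 1.000
×2: Mn 3.00, O 8.01, P 2.00 → Mn3O8P2

Mn3O8P2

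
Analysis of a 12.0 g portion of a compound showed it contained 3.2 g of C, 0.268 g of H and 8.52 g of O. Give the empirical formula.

Moles — C: 3.2 / 12.01 = 0.2664 mol; H: 0.268 / 1.008 = 0.2659 mol; O: 8.52 / 16.00 = 0.5325 mol
Smallest is H at 0.2659 mol; normalising gives C 1.002, H 1.000, O 2.003
≈ 1:1:2 → CHO2

CHO2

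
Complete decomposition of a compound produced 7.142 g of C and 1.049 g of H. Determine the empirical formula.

Moles — C: 7.142 / 12.01 = 0.5947 mol; H: 1.049 / 1.008 = 1.041 mol
Smallest is C at 0.5947 mol; normalising gives C 1.000, H 1.750
×4: C 4.00, H 7.00 → C4H7

C4H7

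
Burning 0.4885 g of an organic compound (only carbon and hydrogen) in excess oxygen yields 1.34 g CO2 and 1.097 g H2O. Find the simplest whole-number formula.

mol C = 1.34 / 44.01 = 0.03045; mass C = 0.03045 × 12.01 = 0.3657 g
mol H = 2 × (1.097 / 18.02) = 0.1218; mass H = 0.1218 × 1.008 = 0.1227 g
Divide by the smallest (0.03045 mol C): C 1.000, H 3.999
→ CH4

CH4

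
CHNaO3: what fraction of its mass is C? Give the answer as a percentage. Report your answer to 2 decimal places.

14.30%

Molar mass = 1(12.01) + 1(1.008) + 1(22.99) + 3(16.00) = 84.008 g/mol
Mass of C per mole = 1 × 12.01 = 12.010 g
% C = 12.010 / 84.008 × 100 = 14.30%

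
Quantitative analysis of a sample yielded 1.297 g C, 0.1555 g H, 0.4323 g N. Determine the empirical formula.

n(C) = 1.297/12.01 = 0.108, n(H) = 0.1555/1.008 = 0.1543, n(N) = 0.4323/14.01 = 0.03086
Divide by the smallest (0.03086 mol N): C 3.500, H 4.999, N 1.000
×2: C 7.00, H 10.00, N 2.00 → C7H10N2

C7H10N2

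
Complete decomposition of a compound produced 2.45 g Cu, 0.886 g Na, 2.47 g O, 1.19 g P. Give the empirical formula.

CuNaO4P

n(Cu) = 2.45/63.55 = 0.03855, n(Na) = 0.886/22.99 = 0.03854, n(O) = 2.47/16.00 = 0.1544, n(P) = 1.19/30.97 = 0.03842
Smallest is P at 0.03842 mol; normalising gives Cu 1.003, Na 1.003, O 4.018, P 1.000
Ratio ≈ 1:1:4:1, so the empirical formula is CuNaO4P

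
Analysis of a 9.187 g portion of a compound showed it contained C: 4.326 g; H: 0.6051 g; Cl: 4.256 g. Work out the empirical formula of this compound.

n(C) = 4.326/12.01 = 0.3602, n(H) = 0.6051/1.008 = 0.6003, n(Cl) = 4.256/35.45 = 0.1201
Divide by the smallest (0.1201 mol Cl): C 3.000, H 5.000, Cl 1.000
→ C3H5Cl

C3H5Cl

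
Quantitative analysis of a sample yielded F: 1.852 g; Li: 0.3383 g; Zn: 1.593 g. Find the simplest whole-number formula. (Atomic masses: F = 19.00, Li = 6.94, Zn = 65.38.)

n(F) = 1.852/19.00 = 0.09747, n(Li) = 0.3383/6.94 = 0.04875, n(Zn) = 1.593/65.38 = 0.02437
Divide by the smallest (0.02437 mol Zn): F 4.001, Li 2.001, Zn 1.000
Ratio ≈ 4:2:1, so the empirical formula is F4Li2Zn

F4Li2Zn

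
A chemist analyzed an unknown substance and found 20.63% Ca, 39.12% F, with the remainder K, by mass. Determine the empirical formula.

CaF4K2

Assume 100 g: 20.63 g Ca, 39.12 g F, 40.25 g K.
Moles — Ca: 20.63 / 40.08 = 0.5147 mol; F: 39.12 / 19.00 = 2.059 mol; K: 40.25 / 39.10 = 1.029 mol
Divide by the smallest (0.5147 mol Ca): Ca 1.000, F 4.000, K 2.000
≈ 1:4:2 → CaF4K2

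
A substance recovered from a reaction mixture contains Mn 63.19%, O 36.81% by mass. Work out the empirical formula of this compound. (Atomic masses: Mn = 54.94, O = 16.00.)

Assume 100 g: 63.19 g Mn, 36.81 g O.
n(Mn) = 63.19/54.94 = 1.15, n(O) = 36.81/16.00 = 2.301
Divide by the smallest (1.15 mol Mn): Mn 1.000, O 2.000
≈ 1:2 → MnO2

MnO2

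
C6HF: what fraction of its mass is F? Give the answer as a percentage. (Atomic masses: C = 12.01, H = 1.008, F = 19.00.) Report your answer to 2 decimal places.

Molar mass = 6(12.01) + 1(1.008) + 1(19.00) = 92.068 g/mol
Mass of F per mole = 1 × 19.00 = 19.000 g
% F = 19.000 / 92.068 × 100 = 20.64%

20.64%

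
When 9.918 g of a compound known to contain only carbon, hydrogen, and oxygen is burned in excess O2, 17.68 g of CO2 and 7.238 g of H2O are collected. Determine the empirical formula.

mol C = 17.68 / 44.01 = 0.4017; mass C = 0.4017 × 12.01 = 4.825 g
mol H = 2 × (7.238 / 18.02) = 0.8033; mass H = 0.8033 × 1.008 = 0.8098 g
mass O = 9.918 − (5.634) = 4.284 g → mol O = 0.2677
Divide by the smallest (0.2677 mol O): C 1.501, H 3.001, O 1.000
Scaling by 2: C 3.00, H 6.00, O 2.00 → C3H6O2

C3H6O2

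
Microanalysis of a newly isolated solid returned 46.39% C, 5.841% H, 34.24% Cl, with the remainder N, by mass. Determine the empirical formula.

C4H6ClN

Assume 100 g: 46.39 g C, 5.841 g H, 34.24 g Cl, 13.529 g N.
Moles — C: 46.39 / 12.01 = 3.863 mol; H: 5.841 / 1.008 = 5.795 mol; Cl: 34.24 / 35.45 = 0.9659 mol; N: 13.529 / 14.01 = 0.9657 mol
Smallest is N at 0.9657 mol; normalising gives C 4.000, H 6.001, Cl 1.000, N 1.000
→ C4H6ClN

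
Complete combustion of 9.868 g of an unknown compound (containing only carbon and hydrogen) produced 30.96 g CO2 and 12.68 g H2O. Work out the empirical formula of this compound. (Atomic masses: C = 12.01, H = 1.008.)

mol C = 30.96 / 44.01 = 0.7035; mass C = 0.7035 × 12.01 = 8.449 g
mol H = 2 × (12.68 / 18.02) = 1.407; mass H = 1.407 × 1.008 = 1.419 g
Smallest is C at 0.7035 mol; normalising gives C 1.000, H 2.001
→ CH2

CH2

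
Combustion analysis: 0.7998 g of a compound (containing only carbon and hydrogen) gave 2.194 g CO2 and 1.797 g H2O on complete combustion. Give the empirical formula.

mol C = 2.194 / 44.01 = 0.04985; mass C = 0.04985 × 12.01 = 0.5987 g
mol H = 2 × (1.797 / 18.02) = 0.1994; mass H = 0.1994 × 1.008 = 0.2010 g
Ratios (÷ 0.04985): C 1.000, H 4.001
Ratio ≈ 1:4, so the empirical formula is CH4

CH4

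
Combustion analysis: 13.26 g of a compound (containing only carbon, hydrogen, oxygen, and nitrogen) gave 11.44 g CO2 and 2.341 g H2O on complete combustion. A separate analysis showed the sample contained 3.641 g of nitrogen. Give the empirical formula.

mol C = 11.44 / 44.01 = 0.2599; mass C = 0.2599 × 12.01 = 3.122 g
mol H = 2 × (2.341 / 18.02) = 0.2598; mass H = 0.2598 × 1.008 = 0.2619 g
mol N = 3.641 / 14.01 = 0.2599
mass O = 13.26 − (7.025) = 6.235 g → mol O = 0.3897
Divide by the smallest (0.2598 mol H): C 1.000, H 1.000, N 1.000, O 1.500
×2: C 2.00, H 2.00, N 2.00, O 3.00 → C2H2N2O3

C2H2N2O3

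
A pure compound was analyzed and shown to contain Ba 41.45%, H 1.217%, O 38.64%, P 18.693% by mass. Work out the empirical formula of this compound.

BaH4O8P2

Assume 100 g: 41.45 g Ba, 1.217 g H, 38.64 g O, 18.693 g P.
n(Ba) = 41.45/137.33 = 0.3018, n(H) = 1.217/1.008 = 1.207, n(O) = 38.64/16.00 = 2.415, n(P) = 18.693/30.97 = 0.6036
Smallest is Ba at 0.3018 mol; normalising gives Ba 1.000, H 4.000, O 8.001, P 2.000
→ BaH4O8P2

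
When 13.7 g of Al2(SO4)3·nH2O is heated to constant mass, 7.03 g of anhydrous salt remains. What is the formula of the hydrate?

Mass of water lost = 13.7 − 7.03 = 6.67 g → 6.67 / 18.02 = 0.3701 mol H2O
Molar mass of Al2(SO4)3 = 342.17 g/mol → mol Al2(SO4)3 = 7.03 / 342.17 = 0.02055
n = 0.3701 / 0.02055 = 18.02 ≈ 18 → Al2(SO4)3·18H2O

Al2(SO4)3·18H2O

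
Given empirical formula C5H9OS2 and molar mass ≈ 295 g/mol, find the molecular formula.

C10H18O2S4

Empirical-formula mass = 149.26 g/mol
n = 295 / 149.26 = 1.98 ≈ 2
Molecular formula = (C5H9OS2)2 = C10H18O2S4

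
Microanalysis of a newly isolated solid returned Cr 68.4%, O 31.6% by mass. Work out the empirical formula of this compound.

Cr2O3

Assume 100 g: 68.4 g Cr, 31.6 g O.
Cr: 68.4 g ÷ 52.00 g/mol = 1.315 mol
O: 31.6 g ÷ 16.00 g/mol = 1.975 mol
Ratios (÷ 1.315): Cr 1.000, O 1.501
Scaling by 2: Cr 2.00, O 3.00 → Cr2O3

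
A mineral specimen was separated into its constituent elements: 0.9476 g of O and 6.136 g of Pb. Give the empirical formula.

O2Pb

O: 0.9476 g ÷ 16.00 g/mol = 0.05922 mol
Pb: 6.136 g ÷ 207.2 g/mol = 0.02961 mol
Smallest is Pb at 0.02961 mol; normalising gives O 2.000, Pb 1.000
→ O2Pb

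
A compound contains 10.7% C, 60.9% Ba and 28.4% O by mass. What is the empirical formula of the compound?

Assume 100 g: 10.7 g C, 60.9 g Ba, 28.4 g O.
C: 10.7 g ÷ 12.01 g/mol = 0.8909 mol
Ba: 60.9 g ÷ 137.33 g/mol = 0.4435 mol
O: 28.4 g ÷ 16.00 g/mol = 1.775 mol
Smallest is Ba at 0.4435 mol; normalising gives C 2.009, Ba 1.000, O 4.003
≈ 2:1:4 → C2BaO4

C2BaO4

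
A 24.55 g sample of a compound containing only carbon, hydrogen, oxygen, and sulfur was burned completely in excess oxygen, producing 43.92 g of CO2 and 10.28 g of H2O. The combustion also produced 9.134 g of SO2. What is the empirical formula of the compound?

C7H8O3S

mol C = 43.92 / 44.01 = 0.9980; mass C = 0.9980 × 12.01 = 11.99 g
mol H = 2 × (10.28 / 18.02) = 1.141; mass H = 1.141 × 1.008 = 1.150 g
mol S = 9.134 / 64.07 = 0.1426; mass S = 4.572 g
mass O = 24.55 − (17.71) = 6.842 g → mol O = 0.4277
Ratios (÷ 0.1426): C 7.000, H 8.003, O 3.000, S 1.000
Ratio ≈ 7:8:3:1, so the empirical formula is C7H8O3S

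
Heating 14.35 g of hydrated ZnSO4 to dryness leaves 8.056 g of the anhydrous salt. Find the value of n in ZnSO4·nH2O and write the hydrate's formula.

Mass of water lost = 14.35 − 8.056 = 6.294 g → 6.294 / 18.02 = 0.3493 mol H2O
Molar mass of ZnSO4 = 161.45 g/mol → mol ZnSO4 = 8.056 / 161.45 = 0.0499
n = 0.3493 / 0.0499 = 7.00 ≈ 7 → ZnSO4·7H2O

ZnSO4·7H2O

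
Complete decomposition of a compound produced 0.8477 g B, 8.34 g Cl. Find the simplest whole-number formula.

B: 0.8477 g ÷ 10.81 g/mol = 0.07842 mol
Cl: 8.34 g ÷ 35.45 g/mol = 0.2353 mol
Ratios (÷ 0.07842): B 1.000, Cl 3.000
Ratio ≈ 1:3, so the empirical formula is BCl3

BCl3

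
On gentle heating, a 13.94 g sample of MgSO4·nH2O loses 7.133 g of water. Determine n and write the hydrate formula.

MgSO4·7H2O

Mass of anhydrous MgSO4 = 13.94 − 7.133 = 6.807 g
mol H2O = 7.133 / 18.02 = 0.3958
Molar mass of MgSO4 = 120.38 g/mol → mol MgSO4 = 6.807 / 120.38 = 0.05655
n = 0.3958 / 0.05655 = 7.00 ≈ 7 → MgSO4·7H2O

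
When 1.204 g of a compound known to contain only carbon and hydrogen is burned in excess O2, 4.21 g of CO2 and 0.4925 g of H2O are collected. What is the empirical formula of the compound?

mol C = 4.21 / 44.01 = 0.09566; mass C = 0.09566 × 12.01 = 1.149 g
mol H = 2 × (0.4925 / 18.02) = 0.05466; mass H = 0.05466 × 1.008 = 0.05510 g
Ratios (÷ 0.05466): C 1.750, H 1.000
Multiply by 4: C 7.00, H 4.00 → C7H4

C7H4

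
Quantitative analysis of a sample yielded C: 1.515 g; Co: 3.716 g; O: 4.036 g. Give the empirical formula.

C: 1.515 g ÷ 12.01 g/mol = 0.1261 mol
Co: 3.716 g ÷ 58.93 g/mol = 0.06306 mol
O: 4.036 g ÷ 16.00 g/mol = 0.2522 mol
Divide by the smallest (0.06306 mol Co): C 2.000, Co 1.000, O 4.000
≈ 2:1:4 → C2CoO4

C2CoO4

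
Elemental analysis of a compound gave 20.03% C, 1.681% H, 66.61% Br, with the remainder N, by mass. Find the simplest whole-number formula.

Assume 100 g: 20.03 g C, 1.681 g H, 66.61 g Br, 11.679 g N.
Moles — C: 20.03 / 12.01 = 1.668 mol; H: 1.681 / 1.008 = 1.668 mol; Br: 66.61 / 79.90 = 0.8337 mol; N: 11.679 / 14.01 = 0.8336 mol
Ratios (÷ 0.8336): C 2.001, H 2.001, Br 1.000, N 1.000
Ratio ≈ 2:2:1:1, so the empirical formula is C2H2BrN

C2H2BrN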